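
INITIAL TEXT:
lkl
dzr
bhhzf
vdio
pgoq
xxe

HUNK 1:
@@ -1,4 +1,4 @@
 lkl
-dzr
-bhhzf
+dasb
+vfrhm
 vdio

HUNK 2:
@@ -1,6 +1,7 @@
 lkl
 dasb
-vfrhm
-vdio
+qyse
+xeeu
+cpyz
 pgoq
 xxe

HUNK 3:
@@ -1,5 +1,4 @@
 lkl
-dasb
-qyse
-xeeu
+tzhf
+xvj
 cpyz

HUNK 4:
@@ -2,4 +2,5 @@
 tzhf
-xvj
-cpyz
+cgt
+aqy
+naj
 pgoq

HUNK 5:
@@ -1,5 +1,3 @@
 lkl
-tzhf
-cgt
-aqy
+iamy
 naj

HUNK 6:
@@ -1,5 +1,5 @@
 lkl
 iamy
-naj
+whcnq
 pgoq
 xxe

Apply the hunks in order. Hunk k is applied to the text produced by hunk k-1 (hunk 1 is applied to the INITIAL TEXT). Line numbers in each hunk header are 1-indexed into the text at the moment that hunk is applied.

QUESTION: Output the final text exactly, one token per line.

Hunk 1: at line 1 remove [dzr,bhhzf] add [dasb,vfrhm] -> 6 lines: lkl dasb vfrhm vdio pgoq xxe
Hunk 2: at line 1 remove [vfrhm,vdio] add [qyse,xeeu,cpyz] -> 7 lines: lkl dasb qyse xeeu cpyz pgoq xxe
Hunk 3: at line 1 remove [dasb,qyse,xeeu] add [tzhf,xvj] -> 6 lines: lkl tzhf xvj cpyz pgoq xxe
Hunk 4: at line 2 remove [xvj,cpyz] add [cgt,aqy,naj] -> 7 lines: lkl tzhf cgt aqy naj pgoq xxe
Hunk 5: at line 1 remove [tzhf,cgt,aqy] add [iamy] -> 5 lines: lkl iamy naj pgoq xxe
Hunk 6: at line 1 remove [naj] add [whcnq] -> 5 lines: lkl iamy whcnq pgoq xxe

Answer: lkl
iamy
whcnq
pgoq
xxe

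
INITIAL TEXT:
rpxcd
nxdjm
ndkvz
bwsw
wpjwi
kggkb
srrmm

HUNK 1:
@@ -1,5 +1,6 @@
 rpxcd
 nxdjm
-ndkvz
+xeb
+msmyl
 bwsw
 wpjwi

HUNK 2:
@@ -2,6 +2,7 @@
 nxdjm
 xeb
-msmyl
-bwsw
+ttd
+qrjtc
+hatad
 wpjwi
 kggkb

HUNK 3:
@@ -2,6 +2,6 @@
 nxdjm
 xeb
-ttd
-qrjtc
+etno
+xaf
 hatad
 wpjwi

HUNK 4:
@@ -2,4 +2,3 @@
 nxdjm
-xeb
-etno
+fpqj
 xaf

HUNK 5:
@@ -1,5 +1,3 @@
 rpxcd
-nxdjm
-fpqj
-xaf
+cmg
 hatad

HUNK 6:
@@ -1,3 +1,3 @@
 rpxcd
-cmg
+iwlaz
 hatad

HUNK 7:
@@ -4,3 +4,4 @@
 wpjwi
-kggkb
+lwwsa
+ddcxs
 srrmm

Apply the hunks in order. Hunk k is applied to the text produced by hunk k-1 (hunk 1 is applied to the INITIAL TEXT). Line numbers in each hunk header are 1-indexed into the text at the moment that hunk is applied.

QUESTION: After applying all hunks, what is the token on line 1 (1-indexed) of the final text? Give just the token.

Hunk 1: at line 1 remove [ndkvz] add [xeb,msmyl] -> 8 lines: rpxcd nxdjm xeb msmyl bwsw wpjwi kggkb srrmm
Hunk 2: at line 2 remove [msmyl,bwsw] add [ttd,qrjtc,hatad] -> 9 lines: rpxcd nxdjm xeb ttd qrjtc hatad wpjwi kggkb srrmm
Hunk 3: at line 2 remove [ttd,qrjtc] add [etno,xaf] -> 9 lines: rpxcd nxdjm xeb etno xaf hatad wpjwi kggkb srrmm
Hunk 4: at line 2 remove [xeb,etno] add [fpqj] -> 8 lines: rpxcd nxdjm fpqj xaf hatad wpjwi kggkb srrmm
Hunk 5: at line 1 remove [nxdjm,fpqj,xaf] add [cmg] -> 6 lines: rpxcd cmg hatad wpjwi kggkb srrmm
Hunk 6: at line 1 remove [cmg] add [iwlaz] -> 6 lines: rpxcd iwlaz hatad wpjwi kggkb srrmm
Hunk 7: at line 4 remove [kggkb] add [lwwsa,ddcxs] -> 7 lines: rpxcd iwlaz hatad wpjwi lwwsa ddcxs srrmm
Final line 1: rpxcd

Answer: rpxcd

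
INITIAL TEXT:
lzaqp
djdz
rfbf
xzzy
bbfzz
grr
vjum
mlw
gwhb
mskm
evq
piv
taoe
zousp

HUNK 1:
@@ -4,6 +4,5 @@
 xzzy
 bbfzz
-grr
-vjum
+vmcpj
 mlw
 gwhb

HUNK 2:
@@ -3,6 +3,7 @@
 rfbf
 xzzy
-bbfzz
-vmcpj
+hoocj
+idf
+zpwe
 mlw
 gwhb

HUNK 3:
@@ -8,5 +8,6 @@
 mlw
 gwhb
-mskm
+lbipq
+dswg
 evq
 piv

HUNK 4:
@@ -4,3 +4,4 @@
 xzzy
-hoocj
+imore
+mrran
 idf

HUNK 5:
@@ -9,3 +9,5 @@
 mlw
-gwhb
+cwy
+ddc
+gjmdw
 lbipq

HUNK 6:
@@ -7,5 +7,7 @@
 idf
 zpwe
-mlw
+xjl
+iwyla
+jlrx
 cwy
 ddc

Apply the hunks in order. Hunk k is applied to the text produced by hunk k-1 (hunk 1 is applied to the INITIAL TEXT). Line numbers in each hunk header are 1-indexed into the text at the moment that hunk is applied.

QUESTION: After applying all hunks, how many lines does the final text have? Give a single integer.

Answer: 20

Derivation:
Hunk 1: at line 4 remove [grr,vjum] add [vmcpj] -> 13 lines: lzaqp djdz rfbf xzzy bbfzz vmcpj mlw gwhb mskm evq piv taoe zousp
Hunk 2: at line 3 remove [bbfzz,vmcpj] add [hoocj,idf,zpwe] -> 14 lines: lzaqp djdz rfbf xzzy hoocj idf zpwe mlw gwhb mskm evq piv taoe zousp
Hunk 3: at line 8 remove [mskm] add [lbipq,dswg] -> 15 lines: lzaqp djdz rfbf xzzy hoocj idf zpwe mlw gwhb lbipq dswg evq piv taoe zousp
Hunk 4: at line 4 remove [hoocj] add [imore,mrran] -> 16 lines: lzaqp djdz rfbf xzzy imore mrran idf zpwe mlw gwhb lbipq dswg evq piv taoe zousp
Hunk 5: at line 9 remove [gwhb] add [cwy,ddc,gjmdw] -> 18 lines: lzaqp djdz rfbf xzzy imore mrran idf zpwe mlw cwy ddc gjmdw lbipq dswg evq piv taoe zousp
Hunk 6: at line 7 remove [mlw] add [xjl,iwyla,jlrx] -> 20 lines: lzaqp djdz rfbf xzzy imore mrran idf zpwe xjl iwyla jlrx cwy ddc gjmdw lbipq dswg evq piv taoe zousp
Final line count: 20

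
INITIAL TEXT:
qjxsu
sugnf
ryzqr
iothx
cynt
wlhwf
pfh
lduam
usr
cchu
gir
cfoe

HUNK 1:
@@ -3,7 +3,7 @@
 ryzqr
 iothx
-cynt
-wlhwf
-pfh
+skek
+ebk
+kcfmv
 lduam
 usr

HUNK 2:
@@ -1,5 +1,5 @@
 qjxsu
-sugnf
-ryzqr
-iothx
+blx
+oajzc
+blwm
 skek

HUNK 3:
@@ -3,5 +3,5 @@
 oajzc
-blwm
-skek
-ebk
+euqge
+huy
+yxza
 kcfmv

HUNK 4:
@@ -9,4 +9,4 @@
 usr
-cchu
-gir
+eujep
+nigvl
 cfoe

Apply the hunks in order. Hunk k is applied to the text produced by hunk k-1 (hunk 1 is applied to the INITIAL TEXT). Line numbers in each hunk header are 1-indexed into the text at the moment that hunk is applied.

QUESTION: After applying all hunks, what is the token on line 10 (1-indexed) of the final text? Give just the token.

Hunk 1: at line 3 remove [cynt,wlhwf,pfh] add [skek,ebk,kcfmv] -> 12 lines: qjxsu sugnf ryzqr iothx skek ebk kcfmv lduam usr cchu gir cfoe
Hunk 2: at line 1 remove [sugnf,ryzqr,iothx] add [blx,oajzc,blwm] -> 12 lines: qjxsu blx oajzc blwm skek ebk kcfmv lduam usr cchu gir cfoe
Hunk 3: at line 3 remove [blwm,skek,ebk] add [euqge,huy,yxza] -> 12 lines: qjxsu blx oajzc euqge huy yxza kcfmv lduam usr cchu gir cfoe
Hunk 4: at line 9 remove [cchu,gir] add [eujep,nigvl] -> 12 lines: qjxsu blx oajzc euqge huy yxza kcfmv lduam usr eujep nigvl cfoe
Final line 10: eujep

Answer: eujep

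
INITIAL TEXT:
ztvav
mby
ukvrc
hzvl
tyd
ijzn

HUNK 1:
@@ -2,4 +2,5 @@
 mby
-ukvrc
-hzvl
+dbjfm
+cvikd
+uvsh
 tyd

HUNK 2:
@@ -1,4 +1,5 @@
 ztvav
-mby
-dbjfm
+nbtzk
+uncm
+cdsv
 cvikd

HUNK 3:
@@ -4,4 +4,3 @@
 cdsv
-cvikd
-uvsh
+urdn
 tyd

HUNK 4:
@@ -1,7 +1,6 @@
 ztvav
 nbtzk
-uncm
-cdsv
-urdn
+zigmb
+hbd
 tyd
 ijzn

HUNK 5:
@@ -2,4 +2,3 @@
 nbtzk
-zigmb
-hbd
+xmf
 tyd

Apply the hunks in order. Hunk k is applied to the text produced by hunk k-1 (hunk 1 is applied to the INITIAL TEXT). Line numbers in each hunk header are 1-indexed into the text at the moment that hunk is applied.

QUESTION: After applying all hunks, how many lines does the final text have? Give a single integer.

Answer: 5

Derivation:
Hunk 1: at line 2 remove [ukvrc,hzvl] add [dbjfm,cvikd,uvsh] -> 7 lines: ztvav mby dbjfm cvikd uvsh tyd ijzn
Hunk 2: at line 1 remove [mby,dbjfm] add [nbtzk,uncm,cdsv] -> 8 lines: ztvav nbtzk uncm cdsv cvikd uvsh tyd ijzn
Hunk 3: at line 4 remove [cvikd,uvsh] add [urdn] -> 7 lines: ztvav nbtzk uncm cdsv urdn tyd ijzn
Hunk 4: at line 1 remove [uncm,cdsv,urdn] add [zigmb,hbd] -> 6 lines: ztvav nbtzk zigmb hbd tyd ijzn
Hunk 5: at line 2 remove [zigmb,hbd] add [xmf] -> 5 lines: ztvav nbtzk xmf tyd ijzn
Final line count: 5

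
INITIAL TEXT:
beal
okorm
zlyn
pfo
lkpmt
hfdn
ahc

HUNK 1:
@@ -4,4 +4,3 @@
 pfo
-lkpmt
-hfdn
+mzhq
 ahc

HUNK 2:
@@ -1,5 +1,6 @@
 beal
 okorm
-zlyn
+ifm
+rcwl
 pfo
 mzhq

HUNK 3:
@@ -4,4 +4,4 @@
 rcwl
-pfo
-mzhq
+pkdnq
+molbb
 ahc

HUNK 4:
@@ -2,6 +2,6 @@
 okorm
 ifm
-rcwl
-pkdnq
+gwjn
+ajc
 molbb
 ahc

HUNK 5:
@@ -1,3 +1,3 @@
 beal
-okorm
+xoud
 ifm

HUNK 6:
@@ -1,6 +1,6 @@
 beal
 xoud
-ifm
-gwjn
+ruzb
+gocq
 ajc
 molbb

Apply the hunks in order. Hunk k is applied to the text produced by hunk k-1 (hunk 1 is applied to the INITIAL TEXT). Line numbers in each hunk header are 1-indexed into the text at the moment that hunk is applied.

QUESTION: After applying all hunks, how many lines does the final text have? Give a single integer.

Answer: 7

Derivation:
Hunk 1: at line 4 remove [lkpmt,hfdn] add [mzhq] -> 6 lines: beal okorm zlyn pfo mzhq ahc
Hunk 2: at line 1 remove [zlyn] add [ifm,rcwl] -> 7 lines: beal okorm ifm rcwl pfo mzhq ahc
Hunk 3: at line 4 remove [pfo,mzhq] add [pkdnq,molbb] -> 7 lines: beal okorm ifm rcwl pkdnq molbb ahc
Hunk 4: at line 2 remove [rcwl,pkdnq] add [gwjn,ajc] -> 7 lines: beal okorm ifm gwjn ajc molbb ahc
Hunk 5: at line 1 remove [okorm] add [xoud] -> 7 lines: beal xoud ifm gwjn ajc molbb ahc
Hunk 6: at line 1 remove [ifm,gwjn] add [ruzb,gocq] -> 7 lines: beal xoud ruzb gocq ajc molbb ahc
Final line count: 7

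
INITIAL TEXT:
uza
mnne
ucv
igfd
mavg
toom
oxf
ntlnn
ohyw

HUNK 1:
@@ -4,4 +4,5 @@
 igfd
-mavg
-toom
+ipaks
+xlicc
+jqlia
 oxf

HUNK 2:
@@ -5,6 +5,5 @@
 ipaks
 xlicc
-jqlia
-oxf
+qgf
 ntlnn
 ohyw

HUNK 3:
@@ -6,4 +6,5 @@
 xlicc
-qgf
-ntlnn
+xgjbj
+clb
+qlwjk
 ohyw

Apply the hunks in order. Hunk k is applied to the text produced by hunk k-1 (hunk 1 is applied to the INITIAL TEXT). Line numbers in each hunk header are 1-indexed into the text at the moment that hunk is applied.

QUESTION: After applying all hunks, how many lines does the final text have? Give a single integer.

Answer: 10

Derivation:
Hunk 1: at line 4 remove [mavg,toom] add [ipaks,xlicc,jqlia] -> 10 lines: uza mnne ucv igfd ipaks xlicc jqlia oxf ntlnn ohyw
Hunk 2: at line 5 remove [jqlia,oxf] add [qgf] -> 9 lines: uza mnne ucv igfd ipaks xlicc qgf ntlnn ohyw
Hunk 3: at line 6 remove [qgf,ntlnn] add [xgjbj,clb,qlwjk] -> 10 lines: uza mnne ucv igfd ipaks xlicc xgjbj clb qlwjk ohyw
Final line count: 10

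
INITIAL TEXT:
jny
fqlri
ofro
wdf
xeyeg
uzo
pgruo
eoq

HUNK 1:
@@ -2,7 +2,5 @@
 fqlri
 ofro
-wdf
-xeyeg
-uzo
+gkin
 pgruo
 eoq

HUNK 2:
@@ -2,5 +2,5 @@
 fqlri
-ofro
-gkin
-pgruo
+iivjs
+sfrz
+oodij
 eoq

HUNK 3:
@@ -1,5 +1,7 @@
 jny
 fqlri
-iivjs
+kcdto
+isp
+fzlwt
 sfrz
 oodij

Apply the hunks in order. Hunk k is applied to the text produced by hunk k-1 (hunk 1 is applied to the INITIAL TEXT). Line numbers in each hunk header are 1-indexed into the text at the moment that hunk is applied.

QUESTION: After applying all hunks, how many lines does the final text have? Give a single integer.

Hunk 1: at line 2 remove [wdf,xeyeg,uzo] add [gkin] -> 6 lines: jny fqlri ofro gkin pgruo eoq
Hunk 2: at line 2 remove [ofro,gkin,pgruo] add [iivjs,sfrz,oodij] -> 6 lines: jny fqlri iivjs sfrz oodij eoq
Hunk 3: at line 1 remove [iivjs] add [kcdto,isp,fzlwt] -> 8 lines: jny fqlri kcdto isp fzlwt sfrz oodij eoq
Final line count: 8

Answer: 8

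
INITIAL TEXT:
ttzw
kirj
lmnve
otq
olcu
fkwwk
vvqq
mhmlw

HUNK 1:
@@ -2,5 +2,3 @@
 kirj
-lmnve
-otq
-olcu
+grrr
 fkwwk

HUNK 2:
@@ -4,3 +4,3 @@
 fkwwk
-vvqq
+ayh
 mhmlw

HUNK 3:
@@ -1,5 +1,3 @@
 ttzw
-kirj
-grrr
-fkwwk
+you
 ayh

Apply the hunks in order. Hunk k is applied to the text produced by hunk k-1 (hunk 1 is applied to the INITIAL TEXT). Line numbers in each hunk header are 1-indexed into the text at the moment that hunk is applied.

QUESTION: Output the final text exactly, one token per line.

Hunk 1: at line 2 remove [lmnve,otq,olcu] add [grrr] -> 6 lines: ttzw kirj grrr fkwwk vvqq mhmlw
Hunk 2: at line 4 remove [vvqq] add [ayh] -> 6 lines: ttzw kirj grrr fkwwk ayh mhmlw
Hunk 3: at line 1 remove [kirj,grrr,fkwwk] add [you] -> 4 lines: ttzw you ayh mhmlw

Answer: ttzw
you
ayh
mhmlw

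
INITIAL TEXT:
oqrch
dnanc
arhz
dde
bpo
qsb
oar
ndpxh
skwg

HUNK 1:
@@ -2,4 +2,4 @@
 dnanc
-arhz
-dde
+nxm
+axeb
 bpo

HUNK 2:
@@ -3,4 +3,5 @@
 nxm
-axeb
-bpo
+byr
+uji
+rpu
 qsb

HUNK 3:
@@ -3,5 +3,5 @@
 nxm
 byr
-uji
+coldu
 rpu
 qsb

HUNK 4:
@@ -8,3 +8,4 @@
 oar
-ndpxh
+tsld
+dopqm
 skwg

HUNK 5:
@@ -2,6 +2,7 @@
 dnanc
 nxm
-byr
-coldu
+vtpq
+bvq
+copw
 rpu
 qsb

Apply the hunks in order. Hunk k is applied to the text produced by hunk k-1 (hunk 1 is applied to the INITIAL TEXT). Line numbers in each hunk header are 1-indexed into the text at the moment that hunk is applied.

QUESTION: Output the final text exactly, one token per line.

Hunk 1: at line 2 remove [arhz,dde] add [nxm,axeb] -> 9 lines: oqrch dnanc nxm axeb bpo qsb oar ndpxh skwg
Hunk 2: at line 3 remove [axeb,bpo] add [byr,uji,rpu] -> 10 lines: oqrch dnanc nxm byr uji rpu qsb oar ndpxh skwg
Hunk 3: at line 3 remove [uji] add [coldu] -> 10 lines: oqrch dnanc nxm byr coldu rpu qsb oar ndpxh skwg
Hunk 4: at line 8 remove [ndpxh] add [tsld,dopqm] -> 11 lines: oqrch dnanc nxm byr coldu rpu qsb oar tsld dopqm skwg
Hunk 5: at line 2 remove [byr,coldu] add [vtpq,bvq,copw] -> 12 lines: oqrch dnanc nxm vtpq bvq copw rpu qsb oar tsld dopqm skwg

Answer: oqrch
dnanc
nxm
vtpq
bvq
copw
rpu
qsb
oar
tsld
dopqm
skwg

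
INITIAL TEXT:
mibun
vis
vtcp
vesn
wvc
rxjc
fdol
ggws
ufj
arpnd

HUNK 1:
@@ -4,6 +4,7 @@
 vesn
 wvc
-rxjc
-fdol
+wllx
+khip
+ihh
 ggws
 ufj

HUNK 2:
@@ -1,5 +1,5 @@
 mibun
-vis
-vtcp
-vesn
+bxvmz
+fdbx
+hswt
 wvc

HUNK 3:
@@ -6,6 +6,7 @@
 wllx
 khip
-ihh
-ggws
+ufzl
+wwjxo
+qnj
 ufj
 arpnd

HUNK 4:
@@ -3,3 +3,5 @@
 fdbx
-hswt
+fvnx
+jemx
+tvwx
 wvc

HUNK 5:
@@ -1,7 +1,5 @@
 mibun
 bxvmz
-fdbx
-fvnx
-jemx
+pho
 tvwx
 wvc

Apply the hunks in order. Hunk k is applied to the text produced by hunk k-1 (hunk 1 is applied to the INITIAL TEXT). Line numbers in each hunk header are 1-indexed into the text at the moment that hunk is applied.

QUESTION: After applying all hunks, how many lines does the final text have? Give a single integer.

Hunk 1: at line 4 remove [rxjc,fdol] add [wllx,khip,ihh] -> 11 lines: mibun vis vtcp vesn wvc wllx khip ihh ggws ufj arpnd
Hunk 2: at line 1 remove [vis,vtcp,vesn] add [bxvmz,fdbx,hswt] -> 11 lines: mibun bxvmz fdbx hswt wvc wllx khip ihh ggws ufj arpnd
Hunk 3: at line 6 remove [ihh,ggws] add [ufzl,wwjxo,qnj] -> 12 lines: mibun bxvmz fdbx hswt wvc wllx khip ufzl wwjxo qnj ufj arpnd
Hunk 4: at line 3 remove [hswt] add [fvnx,jemx,tvwx] -> 14 lines: mibun bxvmz fdbx fvnx jemx tvwx wvc wllx khip ufzl wwjxo qnj ufj arpnd
Hunk 5: at line 1 remove [fdbx,fvnx,jemx] add [pho] -> 12 lines: mibun bxvmz pho tvwx wvc wllx khip ufzl wwjxo qnj ufj arpnd
Final line count: 12

Answer: 12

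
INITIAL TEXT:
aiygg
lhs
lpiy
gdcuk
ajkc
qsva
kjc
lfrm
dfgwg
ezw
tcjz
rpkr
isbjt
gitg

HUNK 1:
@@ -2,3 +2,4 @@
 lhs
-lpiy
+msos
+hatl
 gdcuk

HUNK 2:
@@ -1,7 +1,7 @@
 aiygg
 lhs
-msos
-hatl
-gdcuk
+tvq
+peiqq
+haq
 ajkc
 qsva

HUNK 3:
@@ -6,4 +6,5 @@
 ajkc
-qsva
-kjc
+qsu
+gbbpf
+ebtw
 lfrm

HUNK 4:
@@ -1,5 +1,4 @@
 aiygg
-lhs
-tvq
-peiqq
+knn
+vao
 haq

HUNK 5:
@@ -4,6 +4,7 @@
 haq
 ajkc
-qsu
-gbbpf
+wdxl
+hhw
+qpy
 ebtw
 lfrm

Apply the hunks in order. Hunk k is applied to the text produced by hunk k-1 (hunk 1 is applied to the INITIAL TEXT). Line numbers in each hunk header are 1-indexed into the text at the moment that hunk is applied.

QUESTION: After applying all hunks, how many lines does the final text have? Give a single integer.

Answer: 16

Derivation:
Hunk 1: at line 2 remove [lpiy] add [msos,hatl] -> 15 lines: aiygg lhs msos hatl gdcuk ajkc qsva kjc lfrm dfgwg ezw tcjz rpkr isbjt gitg
Hunk 2: at line 1 remove [msos,hatl,gdcuk] add [tvq,peiqq,haq] -> 15 lines: aiygg lhs tvq peiqq haq ajkc qsva kjc lfrm dfgwg ezw tcjz rpkr isbjt gitg
Hunk 3: at line 6 remove [qsva,kjc] add [qsu,gbbpf,ebtw] -> 16 lines: aiygg lhs tvq peiqq haq ajkc qsu gbbpf ebtw lfrm dfgwg ezw tcjz rpkr isbjt gitg
Hunk 4: at line 1 remove [lhs,tvq,peiqq] add [knn,vao] -> 15 lines: aiygg knn vao haq ajkc qsu gbbpf ebtw lfrm dfgwg ezw tcjz rpkr isbjt gitg
Hunk 5: at line 4 remove [qsu,gbbpf] add [wdxl,hhw,qpy] -> 16 lines: aiygg knn vao haq ajkc wdxl hhw qpy ebtw lfrm dfgwg ezw tcjz rpkr isbjt gitg
Final line count: 16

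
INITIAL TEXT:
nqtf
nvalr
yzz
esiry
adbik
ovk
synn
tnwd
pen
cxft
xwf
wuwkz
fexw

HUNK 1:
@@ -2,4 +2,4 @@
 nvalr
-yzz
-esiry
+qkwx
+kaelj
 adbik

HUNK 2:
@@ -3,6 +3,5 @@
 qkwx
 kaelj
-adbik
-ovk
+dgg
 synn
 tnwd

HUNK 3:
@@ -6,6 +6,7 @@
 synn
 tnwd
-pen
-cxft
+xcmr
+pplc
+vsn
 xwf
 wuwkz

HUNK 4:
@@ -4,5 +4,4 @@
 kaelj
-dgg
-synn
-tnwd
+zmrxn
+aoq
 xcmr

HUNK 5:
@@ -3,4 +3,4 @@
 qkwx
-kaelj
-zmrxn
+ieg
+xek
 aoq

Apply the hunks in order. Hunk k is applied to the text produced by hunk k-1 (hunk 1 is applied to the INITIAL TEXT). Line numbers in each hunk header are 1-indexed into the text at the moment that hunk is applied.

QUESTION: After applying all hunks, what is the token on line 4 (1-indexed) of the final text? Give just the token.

Answer: ieg

Derivation:
Hunk 1: at line 2 remove [yzz,esiry] add [qkwx,kaelj] -> 13 lines: nqtf nvalr qkwx kaelj adbik ovk synn tnwd pen cxft xwf wuwkz fexw
Hunk 2: at line 3 remove [adbik,ovk] add [dgg] -> 12 lines: nqtf nvalr qkwx kaelj dgg synn tnwd pen cxft xwf wuwkz fexw
Hunk 3: at line 6 remove [pen,cxft] add [xcmr,pplc,vsn] -> 13 lines: nqtf nvalr qkwx kaelj dgg synn tnwd xcmr pplc vsn xwf wuwkz fexw
Hunk 4: at line 4 remove [dgg,synn,tnwd] add [zmrxn,aoq] -> 12 lines: nqtf nvalr qkwx kaelj zmrxn aoq xcmr pplc vsn xwf wuwkz fexw
Hunk 5: at line 3 remove [kaelj,zmrxn] add [ieg,xek] -> 12 lines: nqtf nvalr qkwx ieg xek aoq xcmr pplc vsn xwf wuwkz fexw
Final line 4: ieg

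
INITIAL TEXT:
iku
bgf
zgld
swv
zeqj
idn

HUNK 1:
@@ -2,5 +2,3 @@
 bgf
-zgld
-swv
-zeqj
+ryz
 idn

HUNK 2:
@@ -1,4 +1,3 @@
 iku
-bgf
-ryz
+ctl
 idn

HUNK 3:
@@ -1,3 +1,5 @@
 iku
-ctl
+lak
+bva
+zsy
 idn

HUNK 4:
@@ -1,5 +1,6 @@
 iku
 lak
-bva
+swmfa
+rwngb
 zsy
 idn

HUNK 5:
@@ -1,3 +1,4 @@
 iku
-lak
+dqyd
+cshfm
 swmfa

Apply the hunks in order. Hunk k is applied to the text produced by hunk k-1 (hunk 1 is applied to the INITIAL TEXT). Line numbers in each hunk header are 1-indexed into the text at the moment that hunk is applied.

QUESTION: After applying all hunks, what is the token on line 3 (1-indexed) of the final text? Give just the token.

Hunk 1: at line 2 remove [zgld,swv,zeqj] add [ryz] -> 4 lines: iku bgf ryz idn
Hunk 2: at line 1 remove [bgf,ryz] add [ctl] -> 3 lines: iku ctl idn
Hunk 3: at line 1 remove [ctl] add [lak,bva,zsy] -> 5 lines: iku lak bva zsy idn
Hunk 4: at line 1 remove [bva] add [swmfa,rwngb] -> 6 lines: iku lak swmfa rwngb zsy idn
Hunk 5: at line 1 remove [lak] add [dqyd,cshfm] -> 7 lines: iku dqyd cshfm swmfa rwngb zsy idn
Final line 3: cshfm

Answer: cshfm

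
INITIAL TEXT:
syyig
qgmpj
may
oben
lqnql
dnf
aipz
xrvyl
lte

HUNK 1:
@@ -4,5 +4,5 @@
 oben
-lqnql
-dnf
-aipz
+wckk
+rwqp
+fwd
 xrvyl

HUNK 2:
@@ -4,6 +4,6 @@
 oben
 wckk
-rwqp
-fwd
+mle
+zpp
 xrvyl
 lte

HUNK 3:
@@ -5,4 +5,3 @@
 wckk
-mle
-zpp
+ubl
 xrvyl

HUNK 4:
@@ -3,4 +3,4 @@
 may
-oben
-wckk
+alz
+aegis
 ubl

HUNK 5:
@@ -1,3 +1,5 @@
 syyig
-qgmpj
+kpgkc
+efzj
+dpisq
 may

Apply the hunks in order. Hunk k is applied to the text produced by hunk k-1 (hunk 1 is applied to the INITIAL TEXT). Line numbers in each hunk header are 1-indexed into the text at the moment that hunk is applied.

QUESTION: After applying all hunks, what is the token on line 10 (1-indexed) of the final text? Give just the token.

Hunk 1: at line 4 remove [lqnql,dnf,aipz] add [wckk,rwqp,fwd] -> 9 lines: syyig qgmpj may oben wckk rwqp fwd xrvyl lte
Hunk 2: at line 4 remove [rwqp,fwd] add [mle,zpp] -> 9 lines: syyig qgmpj may oben wckk mle zpp xrvyl lte
Hunk 3: at line 5 remove [mle,zpp] add [ubl] -> 8 lines: syyig qgmpj may oben wckk ubl xrvyl lte
Hunk 4: at line 3 remove [oben,wckk] add [alz,aegis] -> 8 lines: syyig qgmpj may alz aegis ubl xrvyl lte
Hunk 5: at line 1 remove [qgmpj] add [kpgkc,efzj,dpisq] -> 10 lines: syyig kpgkc efzj dpisq may alz aegis ubl xrvyl lte
Final line 10: lte

Answer: lte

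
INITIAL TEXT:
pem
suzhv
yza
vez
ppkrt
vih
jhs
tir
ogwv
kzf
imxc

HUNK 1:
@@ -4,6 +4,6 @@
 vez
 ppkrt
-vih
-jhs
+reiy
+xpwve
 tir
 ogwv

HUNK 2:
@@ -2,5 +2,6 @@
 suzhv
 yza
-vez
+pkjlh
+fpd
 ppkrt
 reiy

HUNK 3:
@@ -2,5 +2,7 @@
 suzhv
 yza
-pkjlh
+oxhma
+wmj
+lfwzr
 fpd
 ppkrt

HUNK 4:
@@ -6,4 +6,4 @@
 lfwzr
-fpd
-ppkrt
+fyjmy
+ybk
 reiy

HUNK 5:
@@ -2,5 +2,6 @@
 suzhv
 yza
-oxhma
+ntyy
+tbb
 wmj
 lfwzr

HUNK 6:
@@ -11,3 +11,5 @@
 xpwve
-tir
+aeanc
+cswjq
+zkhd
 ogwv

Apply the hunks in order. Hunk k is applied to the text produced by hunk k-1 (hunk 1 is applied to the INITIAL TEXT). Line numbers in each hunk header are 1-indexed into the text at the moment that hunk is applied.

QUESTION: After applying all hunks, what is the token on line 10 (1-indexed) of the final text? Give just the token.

Hunk 1: at line 4 remove [vih,jhs] add [reiy,xpwve] -> 11 lines: pem suzhv yza vez ppkrt reiy xpwve tir ogwv kzf imxc
Hunk 2: at line 2 remove [vez] add [pkjlh,fpd] -> 12 lines: pem suzhv yza pkjlh fpd ppkrt reiy xpwve tir ogwv kzf imxc
Hunk 3: at line 2 remove [pkjlh] add [oxhma,wmj,lfwzr] -> 14 lines: pem suzhv yza oxhma wmj lfwzr fpd ppkrt reiy xpwve tir ogwv kzf imxc
Hunk 4: at line 6 remove [fpd,ppkrt] add [fyjmy,ybk] -> 14 lines: pem suzhv yza oxhma wmj lfwzr fyjmy ybk reiy xpwve tir ogwv kzf imxc
Hunk 5: at line 2 remove [oxhma] add [ntyy,tbb] -> 15 lines: pem suzhv yza ntyy tbb wmj lfwzr fyjmy ybk reiy xpwve tir ogwv kzf imxc
Hunk 6: at line 11 remove [tir] add [aeanc,cswjq,zkhd] -> 17 lines: pem suzhv yza ntyy tbb wmj lfwzr fyjmy ybk reiy xpwve aeanc cswjq zkhd ogwv kzf imxc
Final line 10: reiy

Answer: reiy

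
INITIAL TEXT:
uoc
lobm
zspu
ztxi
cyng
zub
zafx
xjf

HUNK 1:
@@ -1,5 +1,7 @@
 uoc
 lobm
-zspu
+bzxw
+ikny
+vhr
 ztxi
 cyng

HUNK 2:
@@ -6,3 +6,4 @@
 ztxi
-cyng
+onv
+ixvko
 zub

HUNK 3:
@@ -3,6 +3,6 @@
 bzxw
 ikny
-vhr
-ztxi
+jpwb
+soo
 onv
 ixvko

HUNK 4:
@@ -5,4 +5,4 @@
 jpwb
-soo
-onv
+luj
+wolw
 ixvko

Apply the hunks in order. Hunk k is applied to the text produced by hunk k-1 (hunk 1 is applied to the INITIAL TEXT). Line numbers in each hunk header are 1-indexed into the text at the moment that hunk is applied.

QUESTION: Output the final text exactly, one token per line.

Hunk 1: at line 1 remove [zspu] add [bzxw,ikny,vhr] -> 10 lines: uoc lobm bzxw ikny vhr ztxi cyng zub zafx xjf
Hunk 2: at line 6 remove [cyng] add [onv,ixvko] -> 11 lines: uoc lobm bzxw ikny vhr ztxi onv ixvko zub zafx xjf
Hunk 3: at line 3 remove [vhr,ztxi] add [jpwb,soo] -> 11 lines: uoc lobm bzxw ikny jpwb soo onv ixvko zub zafx xjf
Hunk 4: at line 5 remove [soo,onv] add [luj,wolw] -> 11 lines: uoc lobm bzxw ikny jpwb luj wolw ixvko zub zafx xjf

Answer: uoc
lobm
bzxw
ikny
jpwb
luj
wolw
ixvko
zub
zafx
xjf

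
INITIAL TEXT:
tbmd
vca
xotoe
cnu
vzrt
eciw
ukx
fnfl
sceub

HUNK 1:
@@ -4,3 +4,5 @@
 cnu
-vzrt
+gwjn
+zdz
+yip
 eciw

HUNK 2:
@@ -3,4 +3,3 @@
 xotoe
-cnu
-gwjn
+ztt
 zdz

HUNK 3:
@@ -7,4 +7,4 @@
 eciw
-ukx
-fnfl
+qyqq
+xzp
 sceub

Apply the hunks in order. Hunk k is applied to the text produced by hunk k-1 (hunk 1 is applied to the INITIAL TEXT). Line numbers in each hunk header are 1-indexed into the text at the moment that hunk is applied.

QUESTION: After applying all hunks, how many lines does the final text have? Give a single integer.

Answer: 10

Derivation:
Hunk 1: at line 4 remove [vzrt] add [gwjn,zdz,yip] -> 11 lines: tbmd vca xotoe cnu gwjn zdz yip eciw ukx fnfl sceub
Hunk 2: at line 3 remove [cnu,gwjn] add [ztt] -> 10 lines: tbmd vca xotoe ztt zdz yip eciw ukx fnfl sceub
Hunk 3: at line 7 remove [ukx,fnfl] add [qyqq,xzp] -> 10 lines: tbmd vca xotoe ztt zdz yip eciw qyqq xzp sceub
Final line count: 10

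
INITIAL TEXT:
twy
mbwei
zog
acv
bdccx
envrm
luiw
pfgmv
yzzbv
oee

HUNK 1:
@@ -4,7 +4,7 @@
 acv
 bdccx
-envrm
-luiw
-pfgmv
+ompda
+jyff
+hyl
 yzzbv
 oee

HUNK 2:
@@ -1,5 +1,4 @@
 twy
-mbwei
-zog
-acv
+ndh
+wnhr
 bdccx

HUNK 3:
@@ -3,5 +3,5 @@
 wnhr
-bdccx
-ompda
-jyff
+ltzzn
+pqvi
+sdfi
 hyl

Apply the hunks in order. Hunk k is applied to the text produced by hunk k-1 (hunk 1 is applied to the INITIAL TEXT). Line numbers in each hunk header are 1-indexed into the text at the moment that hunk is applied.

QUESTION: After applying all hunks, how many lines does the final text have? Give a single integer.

Hunk 1: at line 4 remove [envrm,luiw,pfgmv] add [ompda,jyff,hyl] -> 10 lines: twy mbwei zog acv bdccx ompda jyff hyl yzzbv oee
Hunk 2: at line 1 remove [mbwei,zog,acv] add [ndh,wnhr] -> 9 lines: twy ndh wnhr bdccx ompda jyff hyl yzzbv oee
Hunk 3: at line 3 remove [bdccx,ompda,jyff] add [ltzzn,pqvi,sdfi] -> 9 lines: twy ndh wnhr ltzzn pqvi sdfi hyl yzzbv oee
Final line count: 9

Answer: 9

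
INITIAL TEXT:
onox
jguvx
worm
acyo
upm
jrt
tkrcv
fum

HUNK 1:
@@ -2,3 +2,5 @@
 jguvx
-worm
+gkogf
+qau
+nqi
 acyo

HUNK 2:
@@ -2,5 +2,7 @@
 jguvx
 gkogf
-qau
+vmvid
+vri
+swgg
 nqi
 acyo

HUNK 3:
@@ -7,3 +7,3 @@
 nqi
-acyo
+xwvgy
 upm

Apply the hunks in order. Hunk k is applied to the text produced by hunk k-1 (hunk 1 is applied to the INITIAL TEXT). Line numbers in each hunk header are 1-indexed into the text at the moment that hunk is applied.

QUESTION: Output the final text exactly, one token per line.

Hunk 1: at line 2 remove [worm] add [gkogf,qau,nqi] -> 10 lines: onox jguvx gkogf qau nqi acyo upm jrt tkrcv fum
Hunk 2: at line 2 remove [qau] add [vmvid,vri,swgg] -> 12 lines: onox jguvx gkogf vmvid vri swgg nqi acyo upm jrt tkrcv fum
Hunk 3: at line 7 remove [acyo] add [xwvgy] -> 12 lines: onox jguvx gkogf vmvid vri swgg nqi xwvgy upm jrt tkrcv fum

Answer: onox
jguvx
gkogf
vmvid
vri
swgg
nqi
xwvgy
upm
jrt
tkrcv
fum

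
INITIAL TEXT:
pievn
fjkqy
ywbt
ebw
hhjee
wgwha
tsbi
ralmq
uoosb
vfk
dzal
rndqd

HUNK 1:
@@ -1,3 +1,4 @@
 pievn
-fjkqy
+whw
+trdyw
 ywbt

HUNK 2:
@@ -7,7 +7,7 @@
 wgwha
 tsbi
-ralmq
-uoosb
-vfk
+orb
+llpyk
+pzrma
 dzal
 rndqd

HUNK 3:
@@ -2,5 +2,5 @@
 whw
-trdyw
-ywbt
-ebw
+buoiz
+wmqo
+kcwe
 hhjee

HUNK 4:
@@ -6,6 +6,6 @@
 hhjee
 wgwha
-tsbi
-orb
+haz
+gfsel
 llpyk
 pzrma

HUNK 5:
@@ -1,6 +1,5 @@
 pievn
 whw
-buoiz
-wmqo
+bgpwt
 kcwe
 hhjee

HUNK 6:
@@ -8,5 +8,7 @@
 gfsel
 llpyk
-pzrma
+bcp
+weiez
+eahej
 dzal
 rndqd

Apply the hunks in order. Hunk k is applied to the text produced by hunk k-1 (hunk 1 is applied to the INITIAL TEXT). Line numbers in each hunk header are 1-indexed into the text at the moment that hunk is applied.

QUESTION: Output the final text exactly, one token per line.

Hunk 1: at line 1 remove [fjkqy] add [whw,trdyw] -> 13 lines: pievn whw trdyw ywbt ebw hhjee wgwha tsbi ralmq uoosb vfk dzal rndqd
Hunk 2: at line 7 remove [ralmq,uoosb,vfk] add [orb,llpyk,pzrma] -> 13 lines: pievn whw trdyw ywbt ebw hhjee wgwha tsbi orb llpyk pzrma dzal rndqd
Hunk 3: at line 2 remove [trdyw,ywbt,ebw] add [buoiz,wmqo,kcwe] -> 13 lines: pievn whw buoiz wmqo kcwe hhjee wgwha tsbi orb llpyk pzrma dzal rndqd
Hunk 4: at line 6 remove [tsbi,orb] add [haz,gfsel] -> 13 lines: pievn whw buoiz wmqo kcwe hhjee wgwha haz gfsel llpyk pzrma dzal rndqd
Hunk 5: at line 1 remove [buoiz,wmqo] add [bgpwt] -> 12 lines: pievn whw bgpwt kcwe hhjee wgwha haz gfsel llpyk pzrma dzal rndqd
Hunk 6: at line 8 remove [pzrma] add [bcp,weiez,eahej] -> 14 lines: pievn whw bgpwt kcwe hhjee wgwha haz gfsel llpyk bcp weiez eahej dzal rndqd

Answer: pievn
whw
bgpwt
kcwe
hhjee
wgwha
haz
gfsel
llpyk
bcp
weiez
eahej
dzal
rndqd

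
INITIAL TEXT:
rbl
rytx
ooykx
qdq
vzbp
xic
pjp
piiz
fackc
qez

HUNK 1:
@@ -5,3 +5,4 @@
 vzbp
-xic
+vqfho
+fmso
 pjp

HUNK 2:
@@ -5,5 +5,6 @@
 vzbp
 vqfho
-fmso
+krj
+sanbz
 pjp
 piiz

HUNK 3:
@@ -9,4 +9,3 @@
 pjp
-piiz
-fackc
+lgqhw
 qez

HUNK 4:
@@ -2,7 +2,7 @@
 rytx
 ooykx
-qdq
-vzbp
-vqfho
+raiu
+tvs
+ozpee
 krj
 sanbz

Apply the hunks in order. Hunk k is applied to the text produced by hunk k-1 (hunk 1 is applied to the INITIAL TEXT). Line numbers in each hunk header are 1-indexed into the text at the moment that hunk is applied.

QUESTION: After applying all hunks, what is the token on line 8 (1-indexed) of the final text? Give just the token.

Answer: sanbz

Derivation:
Hunk 1: at line 5 remove [xic] add [vqfho,fmso] -> 11 lines: rbl rytx ooykx qdq vzbp vqfho fmso pjp piiz fackc qez
Hunk 2: at line 5 remove [fmso] add [krj,sanbz] -> 12 lines: rbl rytx ooykx qdq vzbp vqfho krj sanbz pjp piiz fackc qez
Hunk 3: at line 9 remove [piiz,fackc] add [lgqhw] -> 11 lines: rbl rytx ooykx qdq vzbp vqfho krj sanbz pjp lgqhw qez
Hunk 4: at line 2 remove [qdq,vzbp,vqfho] add [raiu,tvs,ozpee] -> 11 lines: rbl rytx ooykx raiu tvs ozpee krj sanbz pjp lgqhw qez
Final line 8: sanbz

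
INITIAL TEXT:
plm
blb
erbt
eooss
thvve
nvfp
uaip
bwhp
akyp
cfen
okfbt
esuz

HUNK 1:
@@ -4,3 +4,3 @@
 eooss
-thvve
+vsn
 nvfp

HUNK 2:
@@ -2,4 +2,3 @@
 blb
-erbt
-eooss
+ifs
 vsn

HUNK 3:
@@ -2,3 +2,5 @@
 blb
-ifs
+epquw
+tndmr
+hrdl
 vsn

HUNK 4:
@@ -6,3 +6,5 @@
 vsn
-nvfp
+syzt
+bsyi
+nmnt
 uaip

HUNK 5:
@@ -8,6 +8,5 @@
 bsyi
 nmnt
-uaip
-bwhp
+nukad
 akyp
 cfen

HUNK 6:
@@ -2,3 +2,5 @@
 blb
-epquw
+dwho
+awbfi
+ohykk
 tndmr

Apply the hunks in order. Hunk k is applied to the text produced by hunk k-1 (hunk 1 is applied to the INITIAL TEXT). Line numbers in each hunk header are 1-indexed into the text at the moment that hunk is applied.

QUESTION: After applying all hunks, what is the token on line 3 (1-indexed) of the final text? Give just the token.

Answer: dwho

Derivation:
Hunk 1: at line 4 remove [thvve] add [vsn] -> 12 lines: plm blb erbt eooss vsn nvfp uaip bwhp akyp cfen okfbt esuz
Hunk 2: at line 2 remove [erbt,eooss] add [ifs] -> 11 lines: plm blb ifs vsn nvfp uaip bwhp akyp cfen okfbt esuz
Hunk 3: at line 2 remove [ifs] add [epquw,tndmr,hrdl] -> 13 lines: plm blb epquw tndmr hrdl vsn nvfp uaip bwhp akyp cfen okfbt esuz
Hunk 4: at line 6 remove [nvfp] add [syzt,bsyi,nmnt] -> 15 lines: plm blb epquw tndmr hrdl vsn syzt bsyi nmnt uaip bwhp akyp cfen okfbt esuz
Hunk 5: at line 8 remove [uaip,bwhp] add [nukad] -> 14 lines: plm blb epquw tndmr hrdl vsn syzt bsyi nmnt nukad akyp cfen okfbt esuz
Hunk 6: at line 2 remove [epquw] add [dwho,awbfi,ohykk] -> 16 lines: plm blb dwho awbfi ohykk tndmr hrdl vsn syzt bsyi nmnt nukad akyp cfen okfbt esuz
Final line 3: dwho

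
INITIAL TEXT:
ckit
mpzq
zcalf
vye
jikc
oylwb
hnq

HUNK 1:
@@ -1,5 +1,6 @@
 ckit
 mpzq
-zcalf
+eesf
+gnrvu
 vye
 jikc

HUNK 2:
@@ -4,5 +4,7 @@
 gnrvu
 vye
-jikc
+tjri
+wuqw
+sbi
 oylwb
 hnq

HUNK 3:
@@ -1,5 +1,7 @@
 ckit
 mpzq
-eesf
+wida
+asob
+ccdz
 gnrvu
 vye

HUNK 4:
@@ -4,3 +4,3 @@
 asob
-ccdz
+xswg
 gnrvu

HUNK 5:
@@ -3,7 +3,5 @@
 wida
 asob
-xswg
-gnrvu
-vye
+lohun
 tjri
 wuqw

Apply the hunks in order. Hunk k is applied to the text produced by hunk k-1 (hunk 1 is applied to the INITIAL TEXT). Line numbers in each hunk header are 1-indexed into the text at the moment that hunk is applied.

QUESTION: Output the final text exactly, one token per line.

Hunk 1: at line 1 remove [zcalf] add [eesf,gnrvu] -> 8 lines: ckit mpzq eesf gnrvu vye jikc oylwb hnq
Hunk 2: at line 4 remove [jikc] add [tjri,wuqw,sbi] -> 10 lines: ckit mpzq eesf gnrvu vye tjri wuqw sbi oylwb hnq
Hunk 3: at line 1 remove [eesf] add [wida,asob,ccdz] -> 12 lines: ckit mpzq wida asob ccdz gnrvu vye tjri wuqw sbi oylwb hnq
Hunk 4: at line 4 remove [ccdz] add [xswg] -> 12 lines: ckit mpzq wida asob xswg gnrvu vye tjri wuqw sbi oylwb hnq
Hunk 5: at line 3 remove [xswg,gnrvu,vye] add [lohun] -> 10 lines: ckit mpzq wida asob lohun tjri wuqw sbi oylwb hnq

Answer: ckit
mpzq
wida
asob
lohun
tjri
wuqw
sbi
oylwb
hnq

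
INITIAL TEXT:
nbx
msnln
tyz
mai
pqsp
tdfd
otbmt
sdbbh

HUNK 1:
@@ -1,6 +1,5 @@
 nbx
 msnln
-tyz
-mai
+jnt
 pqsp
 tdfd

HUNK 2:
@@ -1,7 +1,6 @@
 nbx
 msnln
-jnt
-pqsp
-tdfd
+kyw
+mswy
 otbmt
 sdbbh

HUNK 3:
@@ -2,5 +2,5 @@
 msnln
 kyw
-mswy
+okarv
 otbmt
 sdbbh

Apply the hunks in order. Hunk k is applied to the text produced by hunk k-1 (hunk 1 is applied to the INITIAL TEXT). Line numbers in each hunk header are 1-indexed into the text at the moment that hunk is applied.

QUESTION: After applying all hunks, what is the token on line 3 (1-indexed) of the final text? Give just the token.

Hunk 1: at line 1 remove [tyz,mai] add [jnt] -> 7 lines: nbx msnln jnt pqsp tdfd otbmt sdbbh
Hunk 2: at line 1 remove [jnt,pqsp,tdfd] add [kyw,mswy] -> 6 lines: nbx msnln kyw mswy otbmt sdbbh
Hunk 3: at line 2 remove [mswy] add [okarv] -> 6 lines: nbx msnln kyw okarv otbmt sdbbh
Final line 3: kyw

Answer: kyw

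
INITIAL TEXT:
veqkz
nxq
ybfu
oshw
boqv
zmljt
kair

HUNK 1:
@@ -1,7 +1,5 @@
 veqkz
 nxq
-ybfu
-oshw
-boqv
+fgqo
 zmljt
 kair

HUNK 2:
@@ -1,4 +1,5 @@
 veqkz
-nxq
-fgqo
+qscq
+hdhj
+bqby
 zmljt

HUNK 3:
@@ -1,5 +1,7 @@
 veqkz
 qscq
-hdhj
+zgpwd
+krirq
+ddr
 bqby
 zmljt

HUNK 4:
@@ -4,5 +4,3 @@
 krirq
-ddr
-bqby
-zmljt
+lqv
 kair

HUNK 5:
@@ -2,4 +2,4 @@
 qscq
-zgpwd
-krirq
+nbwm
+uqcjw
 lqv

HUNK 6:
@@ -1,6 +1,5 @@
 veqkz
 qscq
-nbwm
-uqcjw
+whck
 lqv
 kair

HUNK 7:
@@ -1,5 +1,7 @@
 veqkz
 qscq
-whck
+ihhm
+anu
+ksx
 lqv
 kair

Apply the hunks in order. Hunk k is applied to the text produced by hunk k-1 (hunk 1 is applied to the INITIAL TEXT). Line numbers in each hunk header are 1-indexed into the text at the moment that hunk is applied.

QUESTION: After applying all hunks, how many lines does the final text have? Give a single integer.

Hunk 1: at line 1 remove [ybfu,oshw,boqv] add [fgqo] -> 5 lines: veqkz nxq fgqo zmljt kair
Hunk 2: at line 1 remove [nxq,fgqo] add [qscq,hdhj,bqby] -> 6 lines: veqkz qscq hdhj bqby zmljt kair
Hunk 3: at line 1 remove [hdhj] add [zgpwd,krirq,ddr] -> 8 lines: veqkz qscq zgpwd krirq ddr bqby zmljt kair
Hunk 4: at line 4 remove [ddr,bqby,zmljt] add [lqv] -> 6 lines: veqkz qscq zgpwd krirq lqv kair
Hunk 5: at line 2 remove [zgpwd,krirq] add [nbwm,uqcjw] -> 6 lines: veqkz qscq nbwm uqcjw lqv kair
Hunk 6: at line 1 remove [nbwm,uqcjw] add [whck] -> 5 lines: veqkz qscq whck lqv kair
Hunk 7: at line 1 remove [whck] add [ihhm,anu,ksx] -> 7 lines: veqkz qscq ihhm anu ksx lqv kair
Final line count: 7

Answer: 7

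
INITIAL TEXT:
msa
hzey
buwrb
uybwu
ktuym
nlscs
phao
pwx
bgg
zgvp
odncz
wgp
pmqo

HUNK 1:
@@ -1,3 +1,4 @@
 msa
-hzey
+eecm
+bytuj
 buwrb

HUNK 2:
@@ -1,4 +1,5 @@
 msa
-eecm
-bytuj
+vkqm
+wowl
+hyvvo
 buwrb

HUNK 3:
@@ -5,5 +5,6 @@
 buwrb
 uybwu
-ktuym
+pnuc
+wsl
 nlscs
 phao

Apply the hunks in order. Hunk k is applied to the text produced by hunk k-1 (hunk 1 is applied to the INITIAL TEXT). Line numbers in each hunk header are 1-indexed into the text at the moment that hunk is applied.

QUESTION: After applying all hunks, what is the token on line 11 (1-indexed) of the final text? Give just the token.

Hunk 1: at line 1 remove [hzey] add [eecm,bytuj] -> 14 lines: msa eecm bytuj buwrb uybwu ktuym nlscs phao pwx bgg zgvp odncz wgp pmqo
Hunk 2: at line 1 remove [eecm,bytuj] add [vkqm,wowl,hyvvo] -> 15 lines: msa vkqm wowl hyvvo buwrb uybwu ktuym nlscs phao pwx bgg zgvp odncz wgp pmqo
Hunk 3: at line 5 remove [ktuym] add [pnuc,wsl] -> 16 lines: msa vkqm wowl hyvvo buwrb uybwu pnuc wsl nlscs phao pwx bgg zgvp odncz wgp pmqo
Final line 11: pwx

Answer: pwx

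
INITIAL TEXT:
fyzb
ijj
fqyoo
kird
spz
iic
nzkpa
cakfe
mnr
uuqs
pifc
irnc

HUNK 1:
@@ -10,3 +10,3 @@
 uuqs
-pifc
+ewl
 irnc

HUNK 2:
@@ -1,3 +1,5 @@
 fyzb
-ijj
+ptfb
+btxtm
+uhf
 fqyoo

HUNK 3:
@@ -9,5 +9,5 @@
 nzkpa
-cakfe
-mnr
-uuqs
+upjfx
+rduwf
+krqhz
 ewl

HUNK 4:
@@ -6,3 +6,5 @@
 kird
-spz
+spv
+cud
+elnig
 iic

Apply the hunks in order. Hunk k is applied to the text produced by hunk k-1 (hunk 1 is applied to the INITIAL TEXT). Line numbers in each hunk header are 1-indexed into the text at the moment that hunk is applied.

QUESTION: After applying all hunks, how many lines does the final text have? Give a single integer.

Hunk 1: at line 10 remove [pifc] add [ewl] -> 12 lines: fyzb ijj fqyoo kird spz iic nzkpa cakfe mnr uuqs ewl irnc
Hunk 2: at line 1 remove [ijj] add [ptfb,btxtm,uhf] -> 14 lines: fyzb ptfb btxtm uhf fqyoo kird spz iic nzkpa cakfe mnr uuqs ewl irnc
Hunk 3: at line 9 remove [cakfe,mnr,uuqs] add [upjfx,rduwf,krqhz] -> 14 lines: fyzb ptfb btxtm uhf fqyoo kird spz iic nzkpa upjfx rduwf krqhz ewl irnc
Hunk 4: at line 6 remove [spz] add [spv,cud,elnig] -> 16 lines: fyzb ptfb btxtm uhf fqyoo kird spv cud elnig iic nzkpa upjfx rduwf krqhz ewl irnc
Final line count: 16

Answer: 16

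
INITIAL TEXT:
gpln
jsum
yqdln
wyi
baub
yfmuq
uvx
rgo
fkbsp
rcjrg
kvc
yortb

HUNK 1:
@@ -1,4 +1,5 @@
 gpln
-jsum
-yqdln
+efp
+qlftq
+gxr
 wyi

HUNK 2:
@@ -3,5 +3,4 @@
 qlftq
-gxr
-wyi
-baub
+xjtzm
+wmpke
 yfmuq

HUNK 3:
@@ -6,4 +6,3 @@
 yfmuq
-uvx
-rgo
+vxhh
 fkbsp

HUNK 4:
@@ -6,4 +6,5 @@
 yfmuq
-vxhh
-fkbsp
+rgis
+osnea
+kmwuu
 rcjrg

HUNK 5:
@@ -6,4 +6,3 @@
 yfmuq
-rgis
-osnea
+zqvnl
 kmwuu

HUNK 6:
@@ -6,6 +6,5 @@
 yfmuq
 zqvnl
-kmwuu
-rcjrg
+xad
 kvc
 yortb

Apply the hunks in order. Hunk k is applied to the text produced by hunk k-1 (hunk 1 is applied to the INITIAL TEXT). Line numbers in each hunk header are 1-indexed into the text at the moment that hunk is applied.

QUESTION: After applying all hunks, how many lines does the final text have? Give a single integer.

Answer: 10

Derivation:
Hunk 1: at line 1 remove [jsum,yqdln] add [efp,qlftq,gxr] -> 13 lines: gpln efp qlftq gxr wyi baub yfmuq uvx rgo fkbsp rcjrg kvc yortb
Hunk 2: at line 3 remove [gxr,wyi,baub] add [xjtzm,wmpke] -> 12 lines: gpln efp qlftq xjtzm wmpke yfmuq uvx rgo fkbsp rcjrg kvc yortb
Hunk 3: at line 6 remove [uvx,rgo] add [vxhh] -> 11 lines: gpln efp qlftq xjtzm wmpke yfmuq vxhh fkbsp rcjrg kvc yortb
Hunk 4: at line 6 remove [vxhh,fkbsp] add [rgis,osnea,kmwuu] -> 12 lines: gpln efp qlftq xjtzm wmpke yfmuq rgis osnea kmwuu rcjrg kvc yortb
Hunk 5: at line 6 remove [rgis,osnea] add [zqvnl] -> 11 lines: gpln efp qlftq xjtzm wmpke yfmuq zqvnl kmwuu rcjrg kvc yortb
Hunk 6: at line 6 remove [kmwuu,rcjrg] add [xad] -> 10 lines: gpln efp qlftq xjtzm wmpke yfmuq zqvnl xad kvc yortb
Final line count: 10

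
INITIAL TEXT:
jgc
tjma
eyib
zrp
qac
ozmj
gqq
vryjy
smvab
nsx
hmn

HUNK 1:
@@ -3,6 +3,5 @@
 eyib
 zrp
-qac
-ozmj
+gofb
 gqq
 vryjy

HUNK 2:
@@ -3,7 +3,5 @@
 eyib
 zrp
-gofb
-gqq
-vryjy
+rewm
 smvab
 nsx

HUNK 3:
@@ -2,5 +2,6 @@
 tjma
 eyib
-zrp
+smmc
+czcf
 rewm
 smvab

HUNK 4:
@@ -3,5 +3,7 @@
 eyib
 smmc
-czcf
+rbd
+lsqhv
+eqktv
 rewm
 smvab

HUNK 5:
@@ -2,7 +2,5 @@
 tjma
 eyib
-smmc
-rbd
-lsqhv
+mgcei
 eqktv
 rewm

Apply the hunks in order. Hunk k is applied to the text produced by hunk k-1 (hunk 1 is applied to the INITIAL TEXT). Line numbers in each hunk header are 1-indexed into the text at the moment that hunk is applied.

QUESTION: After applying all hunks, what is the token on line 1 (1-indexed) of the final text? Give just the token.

Hunk 1: at line 3 remove [qac,ozmj] add [gofb] -> 10 lines: jgc tjma eyib zrp gofb gqq vryjy smvab nsx hmn
Hunk 2: at line 3 remove [gofb,gqq,vryjy] add [rewm] -> 8 lines: jgc tjma eyib zrp rewm smvab nsx hmn
Hunk 3: at line 2 remove [zrp] add [smmc,czcf] -> 9 lines: jgc tjma eyib smmc czcf rewm smvab nsx hmn
Hunk 4: at line 3 remove [czcf] add [rbd,lsqhv,eqktv] -> 11 lines: jgc tjma eyib smmc rbd lsqhv eqktv rewm smvab nsx hmn
Hunk 5: at line 2 remove [smmc,rbd,lsqhv] add [mgcei] -> 9 lines: jgc tjma eyib mgcei eqktv rewm smvab nsx hmn
Final line 1: jgc

Answer: jgc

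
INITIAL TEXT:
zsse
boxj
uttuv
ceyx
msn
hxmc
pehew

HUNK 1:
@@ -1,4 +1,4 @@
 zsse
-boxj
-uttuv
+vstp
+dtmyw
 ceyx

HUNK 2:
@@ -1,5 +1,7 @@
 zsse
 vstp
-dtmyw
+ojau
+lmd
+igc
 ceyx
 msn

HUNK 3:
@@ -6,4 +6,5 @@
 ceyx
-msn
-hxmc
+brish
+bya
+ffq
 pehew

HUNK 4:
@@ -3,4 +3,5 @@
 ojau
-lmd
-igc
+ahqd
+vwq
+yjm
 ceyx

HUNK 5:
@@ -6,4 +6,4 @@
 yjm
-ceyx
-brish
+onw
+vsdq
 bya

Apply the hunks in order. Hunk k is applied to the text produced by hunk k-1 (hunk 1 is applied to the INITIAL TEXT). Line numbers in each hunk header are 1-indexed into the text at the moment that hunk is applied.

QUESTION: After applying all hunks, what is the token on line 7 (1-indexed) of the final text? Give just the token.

Answer: onw

Derivation:
Hunk 1: at line 1 remove [boxj,uttuv] add [vstp,dtmyw] -> 7 lines: zsse vstp dtmyw ceyx msn hxmc pehew
Hunk 2: at line 1 remove [dtmyw] add [ojau,lmd,igc] -> 9 lines: zsse vstp ojau lmd igc ceyx msn hxmc pehew
Hunk 3: at line 6 remove [msn,hxmc] add [brish,bya,ffq] -> 10 lines: zsse vstp ojau lmd igc ceyx brish bya ffq pehew
Hunk 4: at line 3 remove [lmd,igc] add [ahqd,vwq,yjm] -> 11 lines: zsse vstp ojau ahqd vwq yjm ceyx brish bya ffq pehew
Hunk 5: at line 6 remove [ceyx,brish] add [onw,vsdq] -> 11 lines: zsse vstp ojau ahqd vwq yjm onw vsdq bya ffq pehew
Final line 7: onw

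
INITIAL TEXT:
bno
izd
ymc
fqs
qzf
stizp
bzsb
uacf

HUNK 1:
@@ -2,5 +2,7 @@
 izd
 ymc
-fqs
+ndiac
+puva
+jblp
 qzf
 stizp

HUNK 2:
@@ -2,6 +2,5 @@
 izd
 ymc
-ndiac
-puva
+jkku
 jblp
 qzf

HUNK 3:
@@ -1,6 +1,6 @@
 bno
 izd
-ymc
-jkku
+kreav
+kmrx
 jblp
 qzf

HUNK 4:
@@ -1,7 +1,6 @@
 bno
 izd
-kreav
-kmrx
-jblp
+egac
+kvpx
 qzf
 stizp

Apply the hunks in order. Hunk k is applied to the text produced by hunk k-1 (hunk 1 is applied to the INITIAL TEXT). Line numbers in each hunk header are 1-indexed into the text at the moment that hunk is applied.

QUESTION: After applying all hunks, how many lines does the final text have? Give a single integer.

Hunk 1: at line 2 remove [fqs] add [ndiac,puva,jblp] -> 10 lines: bno izd ymc ndiac puva jblp qzf stizp bzsb uacf
Hunk 2: at line 2 remove [ndiac,puva] add [jkku] -> 9 lines: bno izd ymc jkku jblp qzf stizp bzsb uacf
Hunk 3: at line 1 remove [ymc,jkku] add [kreav,kmrx] -> 9 lines: bno izd kreav kmrx jblp qzf stizp bzsb uacf
Hunk 4: at line 1 remove [kreav,kmrx,jblp] add [egac,kvpx] -> 8 lines: bno izd egac kvpx qzf stizp bzsb uacf
Final line count: 8

Answer: 8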